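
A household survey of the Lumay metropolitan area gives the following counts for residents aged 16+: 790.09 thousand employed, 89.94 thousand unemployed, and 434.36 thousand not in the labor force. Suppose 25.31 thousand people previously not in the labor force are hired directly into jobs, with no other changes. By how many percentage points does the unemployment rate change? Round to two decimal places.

Initially, labor force = 790.09 + 89.94 = 880.03 thousand, so u = 89.94/880.03 = 10.22%.
After the change, employed and labor force both rise by 25.31; unemployed unchanged → E = 815.40, U = 89.94, labor force = 905.34 thousand.
New unemployment rate = 89.94 / 905.34 = 9.93%.
Change = 9.93% − 10.22% = −0.29 percentage points.

The unemployment rate changes by −0.29 percentage points.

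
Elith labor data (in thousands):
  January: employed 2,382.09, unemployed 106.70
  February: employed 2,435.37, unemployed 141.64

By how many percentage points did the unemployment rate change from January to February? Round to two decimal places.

The unemployment rate changed by +1.21 percentage points.

January: labor force = 2,382.09 + 106.70 = 2,488.79; u = 106.70/2,488.79 = 4.29%.
February: labor force = 2,435.37 + 141.64 = 2,577.01; u = 141.64/2,577.01 = 5.50%.
Change = 5.50% − 4.29% = +1.21 pp.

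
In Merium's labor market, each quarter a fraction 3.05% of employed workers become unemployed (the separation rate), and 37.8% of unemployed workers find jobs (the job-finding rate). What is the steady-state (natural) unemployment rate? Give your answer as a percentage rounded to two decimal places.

Steady-state unemployment rate ≈ 7.47%.

At steady state the flows balance: s·E = f·U, so U/(E+U) = s/(s+f).
u* = 3.05 / (3.05 + 37.8) = 3.05 / 40.85 = 7.47%.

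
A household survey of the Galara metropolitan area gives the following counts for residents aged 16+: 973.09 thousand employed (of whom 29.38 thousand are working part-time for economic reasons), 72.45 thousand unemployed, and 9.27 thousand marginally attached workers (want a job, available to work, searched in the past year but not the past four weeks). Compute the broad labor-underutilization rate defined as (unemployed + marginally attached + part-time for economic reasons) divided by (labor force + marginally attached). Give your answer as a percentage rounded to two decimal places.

Labor force = 973.09 + 72.45 = 1,045.54 thousand.
Numerator = 72.45 + 9.27 + 29.38 = 111.10 thousand.
Denominator = 1,045.54 + 9.27 = 1,054.81 thousand.
Broad rate = 111.10 / 1,054.81 = 10.53%.

Broad underutilization rate ≈ 10.53%.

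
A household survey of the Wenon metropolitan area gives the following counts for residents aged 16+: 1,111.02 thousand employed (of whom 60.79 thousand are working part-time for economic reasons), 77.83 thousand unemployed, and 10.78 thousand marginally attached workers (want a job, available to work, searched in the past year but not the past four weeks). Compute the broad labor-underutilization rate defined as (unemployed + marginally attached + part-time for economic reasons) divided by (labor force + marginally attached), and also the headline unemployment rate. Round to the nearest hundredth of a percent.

Labor force = 1,111.02 + 77.83 = 1,188.85 thousand.
Numerator = 77.83 + 10.78 + 60.79 = 149.40 thousand.
Denominator = 1,188.85 + 10.78 = 1,199.63 thousand.
Broad rate = 149.40 / 1,199.63 = 12.45%.
Headline unemployment rate = 77.83 / 1,188.85 = 6.55%.

Broad underutilization rate ≈ 12.45%; headline unemployment rate ≈ 6.55%.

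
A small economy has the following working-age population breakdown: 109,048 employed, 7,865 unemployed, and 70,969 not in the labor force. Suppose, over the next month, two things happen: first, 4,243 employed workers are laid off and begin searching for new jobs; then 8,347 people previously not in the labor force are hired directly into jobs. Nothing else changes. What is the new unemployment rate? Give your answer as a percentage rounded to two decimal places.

Initially, labor force = 109,048 + 7,865 = 116,913, so u = 7,865/116,913 = 6.73%.
After the first change, employed falls and unemployed rises by 4,243; labor force unchanged → E = 104,805, U = 12,108, labor force = 116,913.
After the second change, employed and labor force both rise by 8,347; unemployed unchanged → E = 113,152, U = 12,108, labor force = 125,260.
New unemployment rate = 12,108 / 125,260 = 9.67%.

New unemployment rate ≈ 9.67%.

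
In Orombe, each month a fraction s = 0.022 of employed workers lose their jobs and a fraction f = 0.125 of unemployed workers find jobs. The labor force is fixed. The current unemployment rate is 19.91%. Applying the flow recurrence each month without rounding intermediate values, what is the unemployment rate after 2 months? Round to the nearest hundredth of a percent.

Unemployment rate after two months ≈ 18.56%.

With a fixed labor force, u_{t+1} = u_t + s·(1−u_t) − f·u_t = u_t·(1−s−f) + s.
Here 1−s−f = 0.853 and s = 0.022.
u_1 = 0.199100 × 0.853 + 0.022 = 0.191832.
u_2 = 0.191832 × 0.853 + 0.022 = 0.185633.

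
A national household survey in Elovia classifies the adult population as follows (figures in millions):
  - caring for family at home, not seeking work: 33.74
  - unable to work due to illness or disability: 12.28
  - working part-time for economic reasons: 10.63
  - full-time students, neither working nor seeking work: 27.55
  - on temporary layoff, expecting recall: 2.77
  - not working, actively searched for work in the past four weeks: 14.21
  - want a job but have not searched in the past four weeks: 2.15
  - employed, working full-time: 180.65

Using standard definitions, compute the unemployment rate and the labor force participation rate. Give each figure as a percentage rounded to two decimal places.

Employed = 10.63 + 180.65 = 191.28 million (anyone who worked, including part-time for economic reasons, counts as employed).
Unemployed = 2.77 + 14.21 = 16.98 million (jobless and actively searching, or on temporary layoff).
Labor force = 191.28 + 16.98 = 208.26 million.
Not in labor force = 33.74 + 12.28 + 27.55 + 2.15 = 75.72 million (those not working and not actively searching are outside the labor force — including those who want a job but have given up searching).
Civilian working-age population = 208.26 + 75.72 = 283.98 million.
Unemployment rate = 16.98 / 208.26 = 8.15%.
Labor force participation rate = 208.26 / 283.98 = 73.34%.

Unemployment rate ≈ 8.15%; labor force participation rate ≈ 73.34%.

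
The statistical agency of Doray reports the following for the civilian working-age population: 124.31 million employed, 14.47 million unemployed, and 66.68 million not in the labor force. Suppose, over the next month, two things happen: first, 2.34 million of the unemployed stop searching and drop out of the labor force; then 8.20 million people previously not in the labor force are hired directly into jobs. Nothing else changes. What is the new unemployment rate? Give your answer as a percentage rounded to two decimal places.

New unemployment rate ≈ 8.39%.

Initially, labor force = 124.31 + 14.47 = 138.78 million, so u = 14.47/138.78 = 10.43%.
After the first change, unemployed and labor force both fall by 2.34 → E = 124.31, U = 12.13, labor force = 136.44 million.
After the second change, employed and labor force both rise by 8.20; unemployed unchanged → E = 132.51, U = 12.13, labor force = 144.64 million.
New unemployment rate = 12.13 / 144.64 = 8.39%.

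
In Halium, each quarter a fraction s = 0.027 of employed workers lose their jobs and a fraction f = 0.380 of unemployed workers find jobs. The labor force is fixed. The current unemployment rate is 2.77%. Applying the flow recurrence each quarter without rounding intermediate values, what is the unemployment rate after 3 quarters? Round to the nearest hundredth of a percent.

Unemployment rate after three quarters ≈ 5.83%.

With a fixed labor force, u_{t+1} = u_t + s·(1−u_t) − f·u_t = u_t·(1−s−f) + s.
Here 1−s−f = 0.593 and s = 0.027.
u_1 = 0.027700 × 0.593 + 0.027 = 0.043426.
u_2 = 0.043426 × 0.593 + 0.027 = 0.052752.
u_3 = 0.052752 × 0.593 + 0.027 = 0.058282.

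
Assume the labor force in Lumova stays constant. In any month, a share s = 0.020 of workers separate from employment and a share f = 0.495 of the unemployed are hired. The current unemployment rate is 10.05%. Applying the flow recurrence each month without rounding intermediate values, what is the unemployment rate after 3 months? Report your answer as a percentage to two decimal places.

Unemployment rate after three months ≈ 4.59%.

With a fixed labor force, u_{t+1} = u_t + s·(1−u_t) − f·u_t = u_t·(1−s−f) + s.
Here 1−s−f = 0.485 and s = 0.020.
u_1 = 0.100500 × 0.485 + 0.020 = 0.068742.
u_2 = 0.068742 × 0.485 + 0.020 = 0.053340.
u_3 = 0.053340 × 0.485 + 0.020 = 0.045870.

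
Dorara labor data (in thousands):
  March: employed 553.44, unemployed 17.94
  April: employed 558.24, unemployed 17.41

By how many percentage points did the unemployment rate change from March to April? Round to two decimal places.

March: labor force = 553.44 + 17.94 = 571.38; u = 17.94/571.38 = 3.14%.
April: labor force = 558.24 + 17.41 = 575.65; u = 17.41/575.65 = 3.02%.
Change = 3.02% − 3.14% = −0.12 pp.

The unemployment rate changed by −0.12 percentage points.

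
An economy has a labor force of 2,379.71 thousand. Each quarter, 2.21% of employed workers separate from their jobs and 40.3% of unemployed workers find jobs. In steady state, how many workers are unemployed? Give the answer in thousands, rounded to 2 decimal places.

Steady-state unemployment rate u* = s/(s+f) = 2.21/(2.21+40.3) = 0.051988.
Unemployed = u* × labor force = 0.051988 × 2,379.71 ≈ 123.72 thousand.

About 123.72 thousand are unemployed in steady state.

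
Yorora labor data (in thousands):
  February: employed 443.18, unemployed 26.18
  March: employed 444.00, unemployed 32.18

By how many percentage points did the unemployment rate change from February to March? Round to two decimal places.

February: labor force = 443.18 + 26.18 = 469.36; u = 26.18/469.36 = 5.58%.
March: labor force = 444.00 + 32.18 = 476.18; u = 32.18/476.18 = 6.76%.
Change = 6.76% − 5.58% = +1.18 pp.

The unemployment rate changed by +1.18 percentage points.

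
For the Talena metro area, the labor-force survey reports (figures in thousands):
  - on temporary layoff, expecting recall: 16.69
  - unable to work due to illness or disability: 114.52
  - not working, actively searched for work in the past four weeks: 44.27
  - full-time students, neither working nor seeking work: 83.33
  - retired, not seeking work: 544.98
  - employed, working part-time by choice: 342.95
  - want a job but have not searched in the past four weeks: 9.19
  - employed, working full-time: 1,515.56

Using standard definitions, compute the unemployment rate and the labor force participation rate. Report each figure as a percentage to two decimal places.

Employed = 342.95 + 1,515.56 = 1,858.51 thousand.
Unemployed = 16.69 + 44.27 = 60.96 thousand (jobless and actively searching, or on temporary layoff).
Labor force = 1,858.51 + 60.96 = 1,919.47 thousand.
Not in labor force = 114.52 + 83.33 + 544.98 + 9.19 = 752.02 thousand (those not working and not actively searching are outside the labor force — including those who want a job but have given up searching).
Civilian working-age population = 1,919.47 + 752.02 = 2,671.49 thousand.
Unemployment rate = 60.96 / 1,919.47 = 3.18%.
Labor force participation rate = 1,919.47 / 2,671.49 = 71.85%.

Unemployment rate ≈ 3.18%; labor force participation rate ≈ 71.85%.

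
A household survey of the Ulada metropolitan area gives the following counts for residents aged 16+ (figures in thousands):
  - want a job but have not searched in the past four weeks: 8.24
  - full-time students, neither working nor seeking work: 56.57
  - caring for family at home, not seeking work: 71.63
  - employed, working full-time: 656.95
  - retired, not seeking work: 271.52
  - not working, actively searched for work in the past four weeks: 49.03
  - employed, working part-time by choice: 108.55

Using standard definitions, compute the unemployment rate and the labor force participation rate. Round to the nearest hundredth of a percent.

Employed = 656.95 + 108.55 = 765.50 thousand.
Unemployed = 49.03 thousand.
Labor force = 765.50 + 49.03 = 814.53 thousand.
Not in labor force = 8.24 + 56.57 + 71.63 + 271.52 = 407.96 thousand (those not working and not actively searching are outside the labor force — including those who want a job but have given up searching).
Civilian working-age population = 814.53 + 407.96 = 1,222.49 thousand.
Unemployment rate = 49.03 / 814.53 = 6.02%.
Labor force participation rate = 814.53 / 1,222.49 = 66.63%.

Unemployment rate ≈ 6.02%; labor force participation rate ≈ 66.63%.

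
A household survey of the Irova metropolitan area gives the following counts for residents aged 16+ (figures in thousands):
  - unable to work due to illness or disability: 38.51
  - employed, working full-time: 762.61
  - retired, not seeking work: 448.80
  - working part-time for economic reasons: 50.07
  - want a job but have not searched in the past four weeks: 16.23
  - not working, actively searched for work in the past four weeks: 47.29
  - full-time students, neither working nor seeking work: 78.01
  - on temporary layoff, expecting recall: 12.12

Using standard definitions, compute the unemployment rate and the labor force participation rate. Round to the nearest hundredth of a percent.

Unemployment rate ≈ 6.81%; labor force participation rate ≈ 59.99%.

Employed = 762.61 + 50.07 = 812.68 thousand (anyone who worked, including part-time for economic reasons, counts as employed).
Unemployed = 47.29 + 12.12 = 59.41 thousand (jobless and actively searching, or on temporary layoff).
Labor force = 812.68 + 59.41 = 872.09 thousand.
Not in labor force = 38.51 + 448.80 + 16.23 + 78.01 = 581.55 thousand (those not working and not actively searching are outside the labor force — including those who want a job but have given up searching).
Civilian working-age population = 872.09 + 581.55 = 1,453.64 thousand.
Unemployment rate = 59.41 / 872.09 = 6.81%.
Labor force participation rate = 872.09 / 1,453.64 = 59.99%.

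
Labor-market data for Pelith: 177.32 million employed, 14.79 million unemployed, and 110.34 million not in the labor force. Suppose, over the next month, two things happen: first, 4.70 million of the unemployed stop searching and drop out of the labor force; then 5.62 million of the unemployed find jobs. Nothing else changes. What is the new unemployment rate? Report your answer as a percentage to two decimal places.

New unemployment rate ≈ 2.39%.

Initially, labor force = 177.32 + 14.79 = 192.11 million, so u = 14.79/192.11 = 7.70%.
After the first change, unemployed and labor force both fall by 4.70 → E = 177.32, U = 10.09, labor force = 187.41 million.
After the second change, unemployed falls and employed rises by 5.62; labor force unchanged → E = 182.94, U = 4.47, labor force = 187.41 million.
New unemployment rate = 4.47 / 187.41 = 2.39%.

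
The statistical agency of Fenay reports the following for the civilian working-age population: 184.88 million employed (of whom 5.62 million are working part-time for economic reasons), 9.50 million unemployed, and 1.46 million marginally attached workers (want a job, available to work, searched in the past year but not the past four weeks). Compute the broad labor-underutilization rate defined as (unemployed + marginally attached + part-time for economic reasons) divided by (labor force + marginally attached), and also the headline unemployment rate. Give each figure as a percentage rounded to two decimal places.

Broad underutilization rate ≈ 8.47%; headline unemployment rate ≈ 4.89%.

Labor force = 184.88 + 9.50 = 194.38 million.
Numerator = 9.50 + 1.46 + 5.62 = 16.58 million.
Denominator = 194.38 + 1.46 = 195.84 million.
Broad rate = 16.58 / 195.84 = 8.47%.
Headline unemployment rate = 9.50 / 194.38 = 4.89%.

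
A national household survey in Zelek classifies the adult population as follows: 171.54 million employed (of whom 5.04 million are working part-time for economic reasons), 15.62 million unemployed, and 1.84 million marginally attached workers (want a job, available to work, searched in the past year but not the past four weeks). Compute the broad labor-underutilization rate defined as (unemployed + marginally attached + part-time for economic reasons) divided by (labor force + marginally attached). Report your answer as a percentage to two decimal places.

Labor force = 171.54 + 15.62 = 187.16 million.
Numerator = 15.62 + 1.84 + 5.04 = 22.50 million.
Denominator = 187.16 + 1.84 = 189.00 million.
Broad rate = 22.50 / 189.00 = 11.90%.

Broad underutilization rate ≈ 11.90%.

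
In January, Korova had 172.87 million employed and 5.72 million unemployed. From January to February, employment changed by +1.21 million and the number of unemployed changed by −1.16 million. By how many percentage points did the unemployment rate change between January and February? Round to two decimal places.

January: labor force = 172.87 + 5.72 = 178.59; u = 5.72/178.59 = 3.20%.
February: labor force = 174.08 + 4.56 = 178.64; u = 4.56/178.64 = 2.55%.
Change = 2.55% − 3.20% = −0.65 pp.

The unemployment rate changed by −0.65 percentage points.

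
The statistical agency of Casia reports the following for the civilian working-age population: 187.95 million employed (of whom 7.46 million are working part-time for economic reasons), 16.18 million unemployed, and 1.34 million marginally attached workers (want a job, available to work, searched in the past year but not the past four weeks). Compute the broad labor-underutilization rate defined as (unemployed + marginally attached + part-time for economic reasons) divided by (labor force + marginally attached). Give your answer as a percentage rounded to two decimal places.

Broad underutilization rate ≈ 12.16%.

Labor force = 187.95 + 16.18 = 204.13 million.
Numerator = 16.18 + 1.34 + 7.46 = 24.98 million.
Denominator = 204.13 + 1.34 = 205.47 million.
Broad rate = 24.98 / 205.47 = 12.16%.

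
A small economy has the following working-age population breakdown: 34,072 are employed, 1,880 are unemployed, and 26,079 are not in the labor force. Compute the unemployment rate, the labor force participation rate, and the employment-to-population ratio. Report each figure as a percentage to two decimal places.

Unemployment rate ≈ 5.23%; labor force participation rate ≈ 57.96%; employment-population ratio ≈ 54.93%.

Labor force = employed + unemployed = 34,072 + 1,880 = 35,952.
Working-age population = 35,952 + 26,079 = 62,031.
Unemployment rate = 1,880 / 35,952 = 5.23%.
Labor force participation rate = 35,952 / 62,031 = 57.96%.
Employment-population ratio = 34,072 / 62,031 = 54.93%.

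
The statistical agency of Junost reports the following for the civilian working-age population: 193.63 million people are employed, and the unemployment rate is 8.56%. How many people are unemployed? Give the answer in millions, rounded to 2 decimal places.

Let U be the number unemployed. The labor force is E + U, and U/(E+U) = 0.0856.
So U = 0.0856 × 193.63 / (1 − 0.0856) = 16.5747 / 0.9144 ≈ 18.13 million.

About 18.13 million are unemployed.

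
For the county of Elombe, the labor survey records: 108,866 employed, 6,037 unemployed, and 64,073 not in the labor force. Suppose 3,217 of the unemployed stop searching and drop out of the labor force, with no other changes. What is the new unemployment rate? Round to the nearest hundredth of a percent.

Initially, labor force = 108,866 + 6,037 = 114,903, so u = 6,037/114,903 = 5.25%.
After the change, unemployed and labor force both fall by 3,217 → E = 108,866, U = 2,820, labor force = 111,686.
New unemployment rate = 2,820 / 111,686 = 2.52%.

New unemployment rate ≈ 2.52%.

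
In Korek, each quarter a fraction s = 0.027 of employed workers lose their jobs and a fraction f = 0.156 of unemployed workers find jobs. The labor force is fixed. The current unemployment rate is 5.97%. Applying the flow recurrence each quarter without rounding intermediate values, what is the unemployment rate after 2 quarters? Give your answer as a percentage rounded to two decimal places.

With a fixed labor force, u_{t+1} = u_t + s·(1−u_t) − f·u_t = u_t·(1−s−f) + s.
Here 1−s−f = 0.817 and s = 0.027.
u_1 = 0.059700 × 0.817 + 0.027 = 0.075775.
u_2 = 0.075775 × 0.817 + 0.027 = 0.088908.

Unemployment rate after two quarters ≈ 8.89%.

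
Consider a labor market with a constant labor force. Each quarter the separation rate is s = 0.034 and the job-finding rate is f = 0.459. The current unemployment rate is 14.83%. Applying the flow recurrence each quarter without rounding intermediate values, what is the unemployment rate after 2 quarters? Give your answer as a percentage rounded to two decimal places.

With a fixed labor force, u_{t+1} = u_t + s·(1−u_t) − f·u_t = u_t·(1−s−f) + s.
Here 1−s−f = 0.507 and s = 0.034.
u_1 = 0.148300 × 0.507 + 0.034 = 0.109188.
u_2 = 0.109188 × 0.507 + 0.034 = 0.089358.

Unemployment rate after two quarters ≈ 8.94%.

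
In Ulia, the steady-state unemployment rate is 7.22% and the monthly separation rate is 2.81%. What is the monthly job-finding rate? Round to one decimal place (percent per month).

From u* = s/(s+f): f = s·(1−u)/u.
f = 2.81 × (1 − 0.0722) / 0.0722 = 2.6071 / 0.0722 ≈ 36.1% per month.

Job-finding rate ≈ 36.1% per month.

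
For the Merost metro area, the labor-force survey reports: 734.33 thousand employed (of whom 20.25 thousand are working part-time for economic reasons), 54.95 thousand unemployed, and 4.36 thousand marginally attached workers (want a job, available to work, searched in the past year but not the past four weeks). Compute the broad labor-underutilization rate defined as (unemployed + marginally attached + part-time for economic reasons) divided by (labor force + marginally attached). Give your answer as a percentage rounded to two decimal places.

Labor force = 734.33 + 54.95 = 789.28 thousand.
Numerator = 54.95 + 4.36 + 20.25 = 79.56 thousand.
Denominator = 789.28 + 4.36 = 793.64 thousand.
Broad rate = 79.56 / 793.64 = 10.02%.

Broad underutilization rate ≈ 10.02%.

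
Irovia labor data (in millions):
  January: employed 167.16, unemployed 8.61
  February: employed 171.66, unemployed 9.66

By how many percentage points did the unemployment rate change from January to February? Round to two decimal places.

January: labor force = 167.16 + 8.61 = 175.77; u = 8.61/175.77 = 4.90%.
February: labor force = 171.66 + 9.66 = 181.32; u = 9.66/181.32 = 5.33%.
Change = 5.33% − 4.90% = +0.43 pp.

The unemployment rate changed by +0.43 percentage points.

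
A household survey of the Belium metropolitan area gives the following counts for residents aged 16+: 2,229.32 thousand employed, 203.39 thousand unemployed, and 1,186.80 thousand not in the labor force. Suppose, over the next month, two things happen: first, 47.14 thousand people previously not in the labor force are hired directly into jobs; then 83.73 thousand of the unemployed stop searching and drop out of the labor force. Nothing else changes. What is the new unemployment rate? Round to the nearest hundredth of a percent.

Initially, labor force = 2,229.32 + 203.39 = 2,432.71 thousand, so u = 203.39/2,432.71 = 8.36%.
After the first change, employed and labor force both rise by 47.14; unemployed unchanged → E = 2,276.46, U = 203.39, labor force = 2,479.85 thousand.
After the second change, unemployed and labor force both fall by 83.73 → E = 2,276.46, U = 119.66, labor force = 2,396.12 thousand.
New unemployment rate = 119.66 / 2,396.12 = 4.99%.

New unemployment rate ≈ 4.99%.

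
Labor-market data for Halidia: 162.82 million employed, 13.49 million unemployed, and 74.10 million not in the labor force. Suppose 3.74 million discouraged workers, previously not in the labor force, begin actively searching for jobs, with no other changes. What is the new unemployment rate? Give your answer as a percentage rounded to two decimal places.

New unemployment rate ≈ 9.57%.

Initially, labor force = 162.82 + 13.49 = 176.31 million, so u = 13.49/176.31 = 7.65%.
After the change, unemployed and labor force both rise by 3.74 → E = 162.82, U = 17.23, labor force = 180.05 million.
New unemployment rate = 17.23 / 180.05 = 9.57%.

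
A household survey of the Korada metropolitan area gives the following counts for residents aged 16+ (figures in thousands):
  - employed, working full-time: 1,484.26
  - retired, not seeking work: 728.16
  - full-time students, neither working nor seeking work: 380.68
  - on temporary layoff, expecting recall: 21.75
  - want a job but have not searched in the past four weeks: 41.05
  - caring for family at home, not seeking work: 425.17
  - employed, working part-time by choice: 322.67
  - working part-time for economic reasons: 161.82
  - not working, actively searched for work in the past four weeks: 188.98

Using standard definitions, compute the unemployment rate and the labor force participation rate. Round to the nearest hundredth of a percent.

Unemployment rate ≈ 9.67%; labor force participation rate ≈ 58.05%.

Employed = 1,484.26 + 322.67 + 161.82 = 1,968.75 thousand (anyone who worked, including part-time for economic reasons, counts as employed).
Unemployed = 21.75 + 188.98 = 210.73 thousand (jobless and actively searching, or on temporary layoff).
Labor force = 1,968.75 + 210.73 = 2,179.48 thousand.
Not in labor force = 728.16 + 380.68 + 41.05 + 425.17 = 1,575.06 thousand (those not working and not actively searching are outside the labor force — including those who want a job but have given up searching).
Civilian working-age population = 2,179.48 + 1,575.06 = 3,754.54 thousand.
Unemployment rate = 210.73 / 2,179.48 = 9.67%.
Labor force participation rate = 2,179.48 / 3,754.54 = 58.05%.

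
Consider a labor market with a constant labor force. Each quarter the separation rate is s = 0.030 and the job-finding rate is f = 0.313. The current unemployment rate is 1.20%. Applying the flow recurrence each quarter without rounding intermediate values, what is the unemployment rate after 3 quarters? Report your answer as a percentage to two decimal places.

Unemployment rate after three quarters ≈ 6.61%.

With a fixed labor force, u_{t+1} = u_t + s·(1−u_t) − f·u_t = u_t·(1−s−f) + s.
Here 1−s−f = 0.657 and s = 0.030.
u_1 = 0.012000 × 0.657 + 0.030 = 0.037884.
u_2 = 0.037884 × 0.657 + 0.030 = 0.054890.
u_3 = 0.054890 × 0.657 + 0.030 = 0.066063.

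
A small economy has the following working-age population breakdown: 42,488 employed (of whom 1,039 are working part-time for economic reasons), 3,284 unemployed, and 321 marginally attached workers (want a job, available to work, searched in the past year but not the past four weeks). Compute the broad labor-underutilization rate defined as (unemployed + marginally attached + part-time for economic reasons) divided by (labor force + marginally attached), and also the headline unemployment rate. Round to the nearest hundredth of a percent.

Broad underutilization rate ≈ 10.08%; headline unemployment rate ≈ 7.17%.

Labor force = 42,488 + 3,284 = 45,772.
Numerator = 3,284 + 321 + 1,039 = 4,644.
Denominator = 45,772 + 321 = 46,093.
Broad rate = 4,644 / 46,093 = 10.08%.
Headline unemployment rate = 3,284 / 45,772 = 7.17%.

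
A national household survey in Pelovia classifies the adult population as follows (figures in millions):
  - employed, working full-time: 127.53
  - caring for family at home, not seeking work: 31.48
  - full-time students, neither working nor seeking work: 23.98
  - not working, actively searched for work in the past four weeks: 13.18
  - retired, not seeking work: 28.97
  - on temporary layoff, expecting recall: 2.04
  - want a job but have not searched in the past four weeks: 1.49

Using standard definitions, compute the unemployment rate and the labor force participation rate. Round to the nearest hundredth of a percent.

Unemployment rate ≈ 10.66%; labor force participation rate ≈ 62.43%.

Employed = 127.53 million.
Unemployed = 13.18 + 2.04 = 15.22 million (jobless and actively searching, or on temporary layoff).
Labor force = 127.53 + 15.22 = 142.75 million.
Not in labor force = 31.48 + 23.98 + 28.97 + 1.49 = 85.92 million (those not working and not actively searching are outside the labor force — including those who want a job but have given up searching).
Civilian working-age population = 142.75 + 85.92 = 228.67 million.
Unemployment rate = 15.22 / 142.75 = 10.66%.
Labor force participation rate = 142.75 / 228.67 = 62.43%.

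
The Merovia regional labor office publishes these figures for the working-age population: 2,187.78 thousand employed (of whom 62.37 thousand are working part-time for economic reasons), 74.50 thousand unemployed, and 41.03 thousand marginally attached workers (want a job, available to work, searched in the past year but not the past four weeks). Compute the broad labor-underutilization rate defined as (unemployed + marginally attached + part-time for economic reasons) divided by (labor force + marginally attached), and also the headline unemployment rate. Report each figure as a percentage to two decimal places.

Broad underutilization rate ≈ 7.72%; headline unemployment rate ≈ 3.29%.

Labor force = 2,187.78 + 74.50 = 2,262.28 thousand.
Numerator = 74.50 + 41.03 + 62.37 = 177.90 thousand.
Denominator = 2,262.28 + 41.03 = 2,303.31 thousand.
Broad rate = 177.90 / 2,303.31 = 7.72%.
Headline unemployment rate = 74.50 / 2,262.28 = 3.29%.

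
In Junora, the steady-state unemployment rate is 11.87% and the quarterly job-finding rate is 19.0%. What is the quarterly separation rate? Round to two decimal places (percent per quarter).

Separation rate ≈ 2.56% per quarter.

From u* = s/(s+f): s = u·f/(1−u).
s = 0.1187 × 19.0 / (1 − 0.1187) = 2.2553 / 0.8813 ≈ 2.56% per quarter.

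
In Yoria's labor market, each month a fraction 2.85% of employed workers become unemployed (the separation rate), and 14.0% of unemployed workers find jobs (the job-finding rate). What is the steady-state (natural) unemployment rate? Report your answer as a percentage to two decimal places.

Steady-state unemployment rate ≈ 16.91%.

At steady state the flows balance: s·E = f·U, so U/(E+U) = s/(s+f).
u* = 2.85 / (2.85 + 14.0) = 2.85 / 16.85 = 16.91%.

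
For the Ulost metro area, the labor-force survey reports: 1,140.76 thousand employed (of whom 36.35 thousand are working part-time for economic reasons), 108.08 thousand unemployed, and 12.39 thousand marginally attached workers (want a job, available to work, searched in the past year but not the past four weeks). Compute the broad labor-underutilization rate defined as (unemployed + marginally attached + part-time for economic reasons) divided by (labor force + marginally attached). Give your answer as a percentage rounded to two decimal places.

Labor force = 1,140.76 + 108.08 = 1,248.84 thousand.
Numerator = 108.08 + 12.39 + 36.35 = 156.82 thousand.
Denominator = 1,248.84 + 12.39 = 1,261.23 thousand.
Broad rate = 156.82 / 1,261.23 = 12.43%.

Broad underutilization rate ≈ 12.43%.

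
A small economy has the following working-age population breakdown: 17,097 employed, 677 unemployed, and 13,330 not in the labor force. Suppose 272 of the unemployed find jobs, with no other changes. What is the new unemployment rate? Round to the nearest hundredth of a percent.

New unemployment rate ≈ 2.28%.

Initially, labor force = 17,097 + 677 = 17,774, so u = 677/17,774 = 3.81%.
After the change, unemployed falls and employed rises by 272; labor force unchanged → E = 17,369, U = 405, labor force = 17,774.
New unemployment rate = 405 / 17,774 = 2.28%.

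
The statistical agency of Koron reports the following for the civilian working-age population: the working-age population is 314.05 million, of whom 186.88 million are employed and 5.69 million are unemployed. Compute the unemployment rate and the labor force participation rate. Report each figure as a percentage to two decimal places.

Labor force = employed + unemployed = 186.88 + 5.69 = 192.57 million.
Unemployment rate = 5.69 / 192.57 = 2.95%.
Labor force participation rate = 192.57 / 314.05 = 61.32%.

Unemployment rate ≈ 2.95%; labor force participation rate ≈ 61.32%.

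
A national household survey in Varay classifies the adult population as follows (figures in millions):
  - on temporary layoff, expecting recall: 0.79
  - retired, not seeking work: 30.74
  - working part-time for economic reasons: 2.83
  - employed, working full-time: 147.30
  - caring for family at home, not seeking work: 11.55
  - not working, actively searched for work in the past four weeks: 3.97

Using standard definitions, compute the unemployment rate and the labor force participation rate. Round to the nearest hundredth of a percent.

Employed = 2.83 + 147.30 = 150.13 million (anyone who worked, including part-time for economic reasons, counts as employed).
Unemployed = 0.79 + 3.97 = 4.76 million (jobless and actively searching, or on temporary layoff).
Labor force = 150.13 + 4.76 = 154.89 million.
Not in labor force = 30.74 + 11.55 = 42.29 million (those not working and not actively searching are outside the labor force).
Civilian working-age population = 154.89 + 42.29 = 197.18 million.
Unemployment rate = 4.76 / 154.89 = 3.07%.
Labor force participation rate = 154.89 / 197.18 = 78.55%.

Unemployment rate ≈ 3.07%; labor force participation rate ≈ 78.55%.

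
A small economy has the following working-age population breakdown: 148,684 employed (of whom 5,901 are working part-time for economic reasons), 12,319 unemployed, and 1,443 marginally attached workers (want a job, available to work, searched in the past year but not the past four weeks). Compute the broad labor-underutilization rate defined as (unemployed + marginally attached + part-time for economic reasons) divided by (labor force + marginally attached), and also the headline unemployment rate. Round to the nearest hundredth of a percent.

Broad underutilization rate ≈ 12.10%; headline unemployment rate ≈ 7.65%.

Labor force = 148,684 + 12,319 = 161,003.
Numerator = 12,319 + 1,443 + 5,901 = 19,663.
Denominator = 161,003 + 1,443 = 162,446.
Broad rate = 19,663 / 162,446 = 12.10%.
Headline unemployment rate = 12,319 / 161,003 = 7.65%.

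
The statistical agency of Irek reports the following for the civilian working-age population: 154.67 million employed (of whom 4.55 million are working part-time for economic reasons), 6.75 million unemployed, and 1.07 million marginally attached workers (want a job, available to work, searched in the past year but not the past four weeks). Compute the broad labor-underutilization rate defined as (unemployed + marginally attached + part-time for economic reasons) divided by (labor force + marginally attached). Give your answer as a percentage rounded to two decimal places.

Labor force = 154.67 + 6.75 = 161.42 million.
Numerator = 6.75 + 1.07 + 4.55 = 12.37 million.
Denominator = 161.42 + 1.07 = 162.49 million.
Broad rate = 12.37 / 162.49 = 7.61%.

Broad underutilization rate ≈ 7.61%.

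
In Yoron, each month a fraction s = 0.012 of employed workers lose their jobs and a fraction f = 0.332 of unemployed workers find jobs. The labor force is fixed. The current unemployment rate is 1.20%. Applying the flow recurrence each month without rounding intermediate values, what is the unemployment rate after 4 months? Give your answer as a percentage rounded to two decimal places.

With a fixed labor force, u_{t+1} = u_t + s·(1−u_t) − f·u_t = u_t·(1−s−f) + s.
Here 1−s−f = 0.656 and s = 0.012.
u_1 = 0.012000 × 0.656 + 0.012 = 0.019872.
u_2 = 0.019872 × 0.656 + 0.012 = 0.025036.
u_3 = 0.025036 × 0.656 + 0.012 = 0.028424.
u_4 = 0.028424 × 0.656 + 0.012 = 0.030646.

Unemployment rate after four months ≈ 3.06%.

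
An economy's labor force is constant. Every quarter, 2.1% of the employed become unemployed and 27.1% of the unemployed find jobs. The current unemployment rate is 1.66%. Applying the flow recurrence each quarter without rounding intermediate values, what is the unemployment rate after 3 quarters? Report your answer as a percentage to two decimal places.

Unemployment rate after three quarters ≈ 5.23%.

With a fixed labor force, u_{t+1} = u_t + s·(1−u_t) − f·u_t = u_t·(1−s−f) + s.
Here 1−s−f = 0.708 and s = 0.021.
u_1 = 0.016600 × 0.708 + 0.021 = 0.032753.
u_2 = 0.032753 × 0.708 + 0.021 = 0.044189.
u_3 = 0.044189 × 0.708 + 0.021 = 0.052286.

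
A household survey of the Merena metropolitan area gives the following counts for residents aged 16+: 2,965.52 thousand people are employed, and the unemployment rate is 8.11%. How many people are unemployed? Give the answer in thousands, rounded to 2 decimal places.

About 261.73 thousand are unemployed.

Let U be the number unemployed. The labor force is E + U, and U/(E+U) = 0.0811.
So U = 0.0811 × 2,965.52 / (1 − 0.0811) = 240.5037 / 0.9189 ≈ 261.73 thousand.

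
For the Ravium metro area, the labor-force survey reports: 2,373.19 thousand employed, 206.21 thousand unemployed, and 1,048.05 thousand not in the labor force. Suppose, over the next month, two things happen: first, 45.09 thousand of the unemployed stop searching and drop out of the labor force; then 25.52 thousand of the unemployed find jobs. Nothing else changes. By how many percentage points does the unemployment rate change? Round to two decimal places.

The unemployment rate changes by −2.64 percentage points.

Initially, labor force = 2,373.19 + 206.21 = 2,579.40 thousand, so u = 206.21/2,579.40 = 7.99%.
After the first change, unemployed and labor force both fall by 45.09 → E = 2,373.19, U = 161.12, labor force = 2,534.31 thousand.
After the second change, unemployed falls and employed rises by 25.52; labor force unchanged → E = 2,398.71, U = 135.60, labor force = 2,534.31 thousand.
New unemployment rate = 135.60 / 2,534.31 = 5.35%.
Change = 5.35% − 7.99% = −2.64 percentage points.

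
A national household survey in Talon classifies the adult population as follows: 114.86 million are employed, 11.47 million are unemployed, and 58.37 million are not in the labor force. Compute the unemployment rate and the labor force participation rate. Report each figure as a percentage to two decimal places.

Labor force = employed + unemployed = 114.86 + 11.47 = 126.33 million.
Working-age population = 126.33 + 58.37 = 184.70 million.
Unemployment rate = 11.47 / 126.33 = 9.08%.
Labor force participation rate = 126.33 / 184.70 = 68.40%.

Unemployment rate ≈ 9.08%; labor force participation rate ≈ 68.40%.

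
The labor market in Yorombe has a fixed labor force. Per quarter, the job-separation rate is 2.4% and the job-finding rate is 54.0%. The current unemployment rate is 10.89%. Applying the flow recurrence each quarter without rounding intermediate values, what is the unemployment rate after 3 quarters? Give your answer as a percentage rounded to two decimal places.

Unemployment rate after three quarters ≈ 4.81%.

With a fixed labor force, u_{t+1} = u_t + s·(1−u_t) − f·u_t = u_t·(1−s−f) + s.
Here 1−s−f = 0.436 and s = 0.024.
u_1 = 0.108900 × 0.436 + 0.024 = 0.071480.
u_2 = 0.071480 × 0.436 + 0.024 = 0.055165.
u_3 = 0.055165 × 0.436 + 0.024 = 0.048052.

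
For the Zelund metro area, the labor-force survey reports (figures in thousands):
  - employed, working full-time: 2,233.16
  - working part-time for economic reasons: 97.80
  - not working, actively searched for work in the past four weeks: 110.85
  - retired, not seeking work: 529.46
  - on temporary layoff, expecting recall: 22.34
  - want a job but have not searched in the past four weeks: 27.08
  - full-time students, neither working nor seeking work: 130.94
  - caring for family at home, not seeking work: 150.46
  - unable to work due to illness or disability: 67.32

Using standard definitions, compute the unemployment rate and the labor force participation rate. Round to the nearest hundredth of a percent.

Employed = 2,233.16 + 97.80 = 2,330.96 thousand (anyone who worked, including part-time for economic reasons, counts as employed).
Unemployed = 110.85 + 22.34 = 133.19 thousand (jobless and actively searching, or on temporary layoff).
Labor force = 2,330.96 + 133.19 = 2,464.15 thousand.
Not in labor force = 529.46 + 27.08 + 130.94 + 150.46 + 67.32 = 905.26 thousand (those not working and not actively searching are outside the labor force — including those who want a job but have given up searching).
Civilian working-age population = 2,464.15 + 905.26 = 3,369.41 thousand.
Unemployment rate = 133.19 / 2,464.15 = 5.41%.
Labor force participation rate = 2,464.15 / 3,369.41 = 73.13%.

Unemployment rate ≈ 5.41%; labor force participation rate ≈ 73.13%.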